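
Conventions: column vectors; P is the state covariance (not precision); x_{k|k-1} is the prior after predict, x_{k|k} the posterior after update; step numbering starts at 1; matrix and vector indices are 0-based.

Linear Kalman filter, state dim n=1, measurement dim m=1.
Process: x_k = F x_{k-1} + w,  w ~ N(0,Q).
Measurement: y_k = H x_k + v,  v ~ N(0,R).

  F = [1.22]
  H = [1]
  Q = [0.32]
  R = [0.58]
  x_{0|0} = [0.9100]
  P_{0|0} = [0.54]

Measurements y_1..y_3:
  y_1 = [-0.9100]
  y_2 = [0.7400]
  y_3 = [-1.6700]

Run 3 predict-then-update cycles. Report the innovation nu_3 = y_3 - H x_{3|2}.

innov = [-2.0859]

step 1: x^-=[1.1102]  P^-=[1.1237]  S=[1.7037]  K=[0.6596]  nu=[-2.0202]  x^+=[-0.2223]  P^+=[0.3826]
step 2: x^-=[-0.2712]  P^-=[0.8894]  S=[1.4694]  K=[0.6053]  nu=[1.0112]  x^+=[0.3409]  P^+=[0.3511]
step 3: x^-=[0.4159]  P^-=[0.8425]  S=[1.4225]  K=[0.5923]  nu=[-2.0859]  x^+=[-0.8195]  P^+=[0.3435]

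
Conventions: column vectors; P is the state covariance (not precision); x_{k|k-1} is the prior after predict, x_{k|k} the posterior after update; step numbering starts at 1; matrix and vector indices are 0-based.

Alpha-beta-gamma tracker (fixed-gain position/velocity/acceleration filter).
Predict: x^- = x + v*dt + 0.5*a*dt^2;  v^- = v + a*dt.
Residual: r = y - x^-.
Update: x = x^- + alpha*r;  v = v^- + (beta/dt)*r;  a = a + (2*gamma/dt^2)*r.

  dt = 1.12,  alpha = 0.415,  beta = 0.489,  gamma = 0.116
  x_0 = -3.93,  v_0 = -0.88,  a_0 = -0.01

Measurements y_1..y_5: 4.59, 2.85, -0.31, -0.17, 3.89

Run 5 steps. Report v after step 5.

v_post = -2.6150

step 1: x_pred=-4.9219  r=9.5119  x^+=-0.9744  v^+=3.2618  a^+=1.7492
step 2: x_pred=3.7758  r=-0.9258  x^+=3.3916  v^+=4.8166  a^+=1.5780
step 3: x_pred=9.7760  r=-10.0860  x^+=5.5903  v^+=2.1804  a^+=-0.2874
step 4: x_pred=7.8521  r=-8.0221  x^+=4.5229  v^+=-1.6440  a^+=-1.7711
step 5: x_pred=1.5708  r=2.3192  x^+=2.5333  v^+=-2.6150  a^+=-1.3421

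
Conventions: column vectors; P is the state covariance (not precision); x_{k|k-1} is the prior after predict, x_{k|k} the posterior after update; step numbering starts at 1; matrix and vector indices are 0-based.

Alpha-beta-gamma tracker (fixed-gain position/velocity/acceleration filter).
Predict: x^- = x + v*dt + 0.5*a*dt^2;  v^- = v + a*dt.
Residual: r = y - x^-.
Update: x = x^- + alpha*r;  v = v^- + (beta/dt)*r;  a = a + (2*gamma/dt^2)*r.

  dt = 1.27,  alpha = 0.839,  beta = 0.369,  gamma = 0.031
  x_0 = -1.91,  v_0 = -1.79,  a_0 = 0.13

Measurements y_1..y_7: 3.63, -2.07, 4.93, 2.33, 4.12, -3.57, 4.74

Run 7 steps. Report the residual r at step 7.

resid = 8.2359

step 1: x_pred=-4.0785  r=7.7085  x^+=2.3889  v^+=0.6148  a^+=0.4263
step 2: x_pred=3.5135  r=-5.5835  x^+=-1.1711  v^+=-0.4661  a^+=0.2117
step 3: x_pred=-1.5923  r=6.5223  x^+=3.8799  v^+=1.6978  a^+=0.4624
step 4: x_pred=6.4090  r=-4.0790  x^+=2.9867  v^+=1.0999  a^+=0.3056
step 5: x_pred=4.6300  r=-0.5100  x^+=4.2021  v^+=1.3398  a^+=0.2860
step 6: x_pred=6.1343  r=-9.7043  x^+=-2.0076  v^+=-1.1166  a^+=-0.0870
step 7: x_pred=-3.4959  r=8.2359  x^+=3.4140  v^+=1.1658  a^+=0.2295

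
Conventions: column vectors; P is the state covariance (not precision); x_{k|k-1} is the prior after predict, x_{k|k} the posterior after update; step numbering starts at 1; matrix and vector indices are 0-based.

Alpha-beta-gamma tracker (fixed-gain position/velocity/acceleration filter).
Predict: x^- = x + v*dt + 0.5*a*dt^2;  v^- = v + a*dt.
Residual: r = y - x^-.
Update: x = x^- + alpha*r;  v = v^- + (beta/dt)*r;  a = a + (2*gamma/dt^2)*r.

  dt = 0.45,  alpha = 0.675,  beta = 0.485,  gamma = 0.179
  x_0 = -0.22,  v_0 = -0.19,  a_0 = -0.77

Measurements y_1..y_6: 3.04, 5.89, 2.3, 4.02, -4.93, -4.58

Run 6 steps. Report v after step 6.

v_post = -17.2121

step 1: x_pred=-0.3835  r=3.4235  x^+=1.9274  v^+=3.1532  a^+=5.2823
step 2: x_pred=3.8812  r=2.0088  x^+=5.2371  v^+=7.6954  a^+=8.8338
step 3: x_pred=9.5945  r=-7.2945  x^+=4.6707  v^+=3.8087  a^+=-4.0621
step 4: x_pred=5.9733  r=-1.9533  x^+=4.6548  v^+=-0.1245  a^+=-7.5154
step 5: x_pred=3.8379  r=-8.7679  x^+=-2.0804  v^+=-12.9563  a^+=-23.0162
step 6: x_pred=-10.2411  r=5.6611  x^+=-6.4199  v^+=-17.2121  a^+=-13.0079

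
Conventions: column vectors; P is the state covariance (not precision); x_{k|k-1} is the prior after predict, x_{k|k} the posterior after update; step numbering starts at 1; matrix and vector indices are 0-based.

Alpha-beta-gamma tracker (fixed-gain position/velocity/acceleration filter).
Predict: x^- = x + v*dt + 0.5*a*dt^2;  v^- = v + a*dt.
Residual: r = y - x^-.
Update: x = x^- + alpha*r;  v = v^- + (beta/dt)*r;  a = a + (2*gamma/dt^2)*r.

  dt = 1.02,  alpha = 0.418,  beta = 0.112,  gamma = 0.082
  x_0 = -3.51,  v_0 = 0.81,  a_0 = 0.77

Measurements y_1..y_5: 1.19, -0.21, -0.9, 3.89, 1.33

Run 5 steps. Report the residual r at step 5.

resid = -7.0970

step 1: x_pred=-2.2832  r=3.4732  x^+=-0.8314  v^+=1.9768  a^+=1.3175
step 2: x_pred=1.8702  r=-2.0802  x^+=1.0007  v^+=3.0922  a^+=0.9896
step 3: x_pred=4.6695  r=-5.5695  x^+=2.3415  v^+=3.4900  a^+=0.1116
step 4: x_pred=5.9594  r=-2.0694  x^+=5.0944  v^+=3.3767  a^+=-0.2145
step 5: x_pred=8.4270  r=-7.0970  x^+=5.4604  v^+=2.3786  a^+=-1.3333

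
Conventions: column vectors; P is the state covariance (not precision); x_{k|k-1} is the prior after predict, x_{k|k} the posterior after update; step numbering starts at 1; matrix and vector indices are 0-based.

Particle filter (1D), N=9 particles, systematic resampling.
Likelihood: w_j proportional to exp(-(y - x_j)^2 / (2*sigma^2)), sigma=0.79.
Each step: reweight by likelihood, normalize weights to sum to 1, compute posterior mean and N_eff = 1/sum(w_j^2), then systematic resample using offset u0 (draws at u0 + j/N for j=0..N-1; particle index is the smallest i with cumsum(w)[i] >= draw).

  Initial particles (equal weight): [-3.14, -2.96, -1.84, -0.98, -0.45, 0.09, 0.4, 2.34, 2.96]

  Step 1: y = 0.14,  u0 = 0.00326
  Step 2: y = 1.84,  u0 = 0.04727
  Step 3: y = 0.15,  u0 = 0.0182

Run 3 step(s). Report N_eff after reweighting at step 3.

step 1: w=[0.0001, 0.0001, 0.0138, 0.1168, 0.2414, 0.3184, 0.3022, 0.0066, 0.0005]  mean=-0.0825  Neff=3.7752  idx=[2, 3, 4, 4, 5, 5, 5, 6, 6]
step 2: w=[0.0000, 0.0026, 0.0224, 0.0224, 0.1284, 0.1284, 0.1284, 0.2837, 0.2837]  mean=0.2389  Neff=4.7296  idx=[3, 4, 5, 6, 7, 7, 7, 8, 8]
step 3: w=[0.0882, 0.1174, 0.1174, 0.1174, 0.1119, 0.1119, 0.1119, 0.1119, 0.1119]  mean=0.2159  Neff=8.9480  idx=[0, 1, 2, 3, 4, 5, 6, 7, 8]

N_eff = 8.9480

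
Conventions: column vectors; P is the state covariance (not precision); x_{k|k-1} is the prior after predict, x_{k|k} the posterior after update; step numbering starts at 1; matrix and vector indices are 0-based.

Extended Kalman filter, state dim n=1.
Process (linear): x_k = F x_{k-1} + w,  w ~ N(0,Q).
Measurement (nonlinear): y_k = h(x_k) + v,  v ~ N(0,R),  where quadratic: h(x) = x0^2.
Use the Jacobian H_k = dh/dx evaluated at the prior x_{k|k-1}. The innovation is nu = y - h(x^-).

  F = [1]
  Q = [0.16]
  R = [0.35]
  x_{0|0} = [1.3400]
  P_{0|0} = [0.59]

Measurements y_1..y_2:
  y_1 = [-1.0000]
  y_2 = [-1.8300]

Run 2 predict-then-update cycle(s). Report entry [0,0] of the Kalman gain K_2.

K[0,0] = 0.3247

step 1: x^-=[1.3400]  P^-=[0.7500]  H_jac=[2.6800]  S=[5.7368]  K=[0.3504]  nu=[-2.7956]  x^+=[0.3605]  P^+=[0.0458]
step 2: x^-=[0.3605]  P^-=[0.2058]  H_jac=[0.7210]  S=[0.4570]  K=[0.3247]  nu=[-1.9600]  x^+=[-0.2758]  P^+=[0.1576]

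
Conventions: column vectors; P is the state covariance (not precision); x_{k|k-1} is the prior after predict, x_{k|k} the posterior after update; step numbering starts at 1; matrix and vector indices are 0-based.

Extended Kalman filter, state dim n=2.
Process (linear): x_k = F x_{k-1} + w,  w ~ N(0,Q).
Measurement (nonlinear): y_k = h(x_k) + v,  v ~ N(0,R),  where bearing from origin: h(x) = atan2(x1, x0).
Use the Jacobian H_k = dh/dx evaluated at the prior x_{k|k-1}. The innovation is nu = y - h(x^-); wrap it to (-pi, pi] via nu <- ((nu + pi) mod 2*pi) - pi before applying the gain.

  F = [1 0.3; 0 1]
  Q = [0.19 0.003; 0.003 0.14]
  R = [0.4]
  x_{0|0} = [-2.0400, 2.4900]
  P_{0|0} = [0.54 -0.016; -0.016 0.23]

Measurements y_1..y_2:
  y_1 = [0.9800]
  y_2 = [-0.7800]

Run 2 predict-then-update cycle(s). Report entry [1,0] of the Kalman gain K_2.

step 1: x^-=[-1.2930, 2.4900]  P^-=[0.7411 0.0560; 0.0560 0.3700]  H_jac=[-0.3163 -0.1643]  S=[0.4900]  K=[-0.4972; -0.1602]  nu=[-1.0697]  x^+=[-0.7611, 2.6614]  P^+=[0.6200 0.0170; 0.0170 0.3574]
step 2: x^-=[0.0373, 2.6614]  P^-=[0.8523 0.1272; 0.1272 0.4974]  H_jac=[-0.3757 0.0053]  S=[0.5198]  K=[-0.6147; -0.0869]  nu=[-2.3368]  x^+=[1.4737, 2.8644]  P^+=[0.6559 0.0994; 0.0994 0.4935]

K[1,0] = -0.0869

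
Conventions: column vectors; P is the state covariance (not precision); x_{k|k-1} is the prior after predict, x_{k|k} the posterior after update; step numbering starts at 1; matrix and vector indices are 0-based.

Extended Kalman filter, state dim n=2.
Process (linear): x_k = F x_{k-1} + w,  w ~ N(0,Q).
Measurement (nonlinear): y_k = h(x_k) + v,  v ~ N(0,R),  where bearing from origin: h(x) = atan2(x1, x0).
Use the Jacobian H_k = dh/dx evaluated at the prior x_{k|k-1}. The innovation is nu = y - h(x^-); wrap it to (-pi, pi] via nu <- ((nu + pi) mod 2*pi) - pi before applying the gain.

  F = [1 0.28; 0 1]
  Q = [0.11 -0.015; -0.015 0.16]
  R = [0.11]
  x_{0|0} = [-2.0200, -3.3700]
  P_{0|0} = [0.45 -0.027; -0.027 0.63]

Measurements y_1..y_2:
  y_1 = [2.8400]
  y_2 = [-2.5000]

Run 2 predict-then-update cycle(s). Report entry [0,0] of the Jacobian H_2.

step 1: x^-=[-2.9636, -3.3700]  P^-=[0.5943 0.1344; 0.1344 0.7900]  H_jac=[0.1673 -0.1472]  S=[0.1371]  K=[0.5809; -0.6837]  nu=[-1.1511]  x^+=[-3.6323, -2.5830]  P^+=[0.5480 0.1889; 0.1889 0.7259]
step 2: x^-=[-4.3555, -2.5830]  P^-=[0.8207 0.3771; 0.3771 0.8859]  H_jac=[0.1007 -0.1699]  S=[0.1310]  K=[0.1421; -0.8588]  nu=[0.1063]  x^+=[-4.3404, -2.6743]  P^+=[0.8180 0.3931; 0.3931 0.7893]

H_jac[0,0] = 0.1007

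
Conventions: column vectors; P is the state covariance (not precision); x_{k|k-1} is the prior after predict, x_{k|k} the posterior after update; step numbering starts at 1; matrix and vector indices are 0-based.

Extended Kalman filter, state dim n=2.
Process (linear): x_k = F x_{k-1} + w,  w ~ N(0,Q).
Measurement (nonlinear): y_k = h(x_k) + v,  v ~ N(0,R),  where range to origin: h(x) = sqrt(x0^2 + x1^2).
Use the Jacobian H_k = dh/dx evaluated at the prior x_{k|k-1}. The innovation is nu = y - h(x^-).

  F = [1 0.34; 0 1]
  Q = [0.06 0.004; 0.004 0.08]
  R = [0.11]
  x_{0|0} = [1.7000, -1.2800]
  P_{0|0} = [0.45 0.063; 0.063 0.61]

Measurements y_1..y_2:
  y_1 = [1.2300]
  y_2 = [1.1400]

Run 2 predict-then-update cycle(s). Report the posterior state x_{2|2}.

x_post = [0.6645, -0.9310]

step 1: x^-=[1.2648, -1.2800]  P^-=[0.6234 0.2744; 0.2744 0.6900]  H_jac=[0.7029 -0.7113]  S=[0.4927]  K=[0.4931; -0.6047]  nu=[-0.5695]  x^+=[0.9840, -0.9356]  P^+=[0.5036 0.4213; 0.4213 0.5098]
step 2: x^-=[0.6659, -0.9356]  P^-=[0.9090 0.5987; 0.5987 0.5898]  H_jac=[0.5798 -0.8147]  S=[0.2415]  K=[0.1628; -0.5525]  nu=[-0.0084]  x^+=[0.6645, -0.9310]  P^+=[0.9026 0.6204; 0.6204 0.5161]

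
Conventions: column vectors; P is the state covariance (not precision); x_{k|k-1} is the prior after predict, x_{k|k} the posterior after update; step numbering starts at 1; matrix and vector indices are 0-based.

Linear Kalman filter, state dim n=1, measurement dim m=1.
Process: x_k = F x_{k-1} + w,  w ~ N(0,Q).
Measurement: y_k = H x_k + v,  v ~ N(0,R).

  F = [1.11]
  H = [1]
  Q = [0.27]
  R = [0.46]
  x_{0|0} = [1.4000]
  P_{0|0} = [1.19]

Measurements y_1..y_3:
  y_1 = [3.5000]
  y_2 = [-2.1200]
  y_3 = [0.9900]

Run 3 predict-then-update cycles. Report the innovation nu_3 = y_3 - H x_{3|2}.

innov = [0.9366]

step 1: x^-=[1.5540]  P^-=[1.7362]  S=[2.1962]  K=[0.7905]  nu=[1.9460]  x^+=[3.0924]  P^+=[0.3637]
step 2: x^-=[3.4326]  P^-=[0.7181]  S=[1.1781]  K=[0.6095]  nu=[-5.5526]  x^+=[0.0481]  P^+=[0.2804]
step 3: x^-=[0.0534]  P^-=[0.6155]  S=[1.0755]  K=[0.5723]  nu=[0.9366]  x^+=[0.5894]  P^+=[0.2632]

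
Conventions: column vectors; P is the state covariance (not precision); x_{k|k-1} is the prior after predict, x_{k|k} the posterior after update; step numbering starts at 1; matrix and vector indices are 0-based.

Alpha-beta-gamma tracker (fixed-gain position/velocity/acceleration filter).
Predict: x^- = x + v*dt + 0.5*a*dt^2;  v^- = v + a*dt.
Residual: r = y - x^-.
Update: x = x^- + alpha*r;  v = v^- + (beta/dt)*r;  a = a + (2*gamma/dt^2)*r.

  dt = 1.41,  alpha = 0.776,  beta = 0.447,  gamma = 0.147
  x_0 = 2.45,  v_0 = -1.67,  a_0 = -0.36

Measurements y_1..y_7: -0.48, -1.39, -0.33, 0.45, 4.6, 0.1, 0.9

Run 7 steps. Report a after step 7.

step 1: x_pred=-0.2626  r=-0.2174  x^+=-0.4313  v^+=-2.2465  a^+=-0.3922
step 2: x_pred=-3.9887  r=2.5987  x^+=-1.9721  v^+=-1.9756  a^+=-0.0079
step 3: x_pred=-4.7655  r=4.4355  x^+=-1.3236  v^+=-0.5805  a^+=0.6481
step 4: x_pred=-1.4979  r=1.9479  x^+=0.0137  v^+=0.9508  a^+=0.9361
step 5: x_pred=2.2848  r=2.3152  x^+=4.0814  v^+=3.0047  a^+=1.2785
step 6: x_pred=9.5889  r=-9.4889  x^+=2.2255  v^+=1.7992  a^+=-0.1247
step 7: x_pred=4.6384  r=-3.7384  x^+=1.7374  v^+=0.4382  a^+=-0.6775

a_post = -0.6775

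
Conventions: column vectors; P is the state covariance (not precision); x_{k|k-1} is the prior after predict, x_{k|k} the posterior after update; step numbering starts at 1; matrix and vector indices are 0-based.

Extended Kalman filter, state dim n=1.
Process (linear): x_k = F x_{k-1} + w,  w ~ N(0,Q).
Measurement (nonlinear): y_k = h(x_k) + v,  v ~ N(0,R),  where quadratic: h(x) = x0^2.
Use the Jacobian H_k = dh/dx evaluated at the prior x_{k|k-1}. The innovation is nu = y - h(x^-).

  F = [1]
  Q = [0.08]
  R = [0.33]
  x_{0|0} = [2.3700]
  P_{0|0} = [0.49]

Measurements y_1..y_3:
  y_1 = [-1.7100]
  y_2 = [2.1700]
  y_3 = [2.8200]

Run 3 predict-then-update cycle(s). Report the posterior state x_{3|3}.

step 1: x^-=[2.3700]  P^-=[0.5700]  H_jac=[4.7400]  S=[13.1365]  K=[0.2057]  nu=[-7.3269]  x^+=[0.8631]  P^+=[0.0143]
step 2: x^-=[0.8631]  P^-=[0.0943]  H_jac=[1.7261]  S=[0.6110]  K=[0.2664]  nu=[1.4251]  x^+=[1.2428]  P^+=[0.0509]
step 3: x^-=[1.2428]  P^-=[0.1309]  H_jac=[2.4856]  S=[1.1390]  K=[0.2858]  nu=[1.2755]  x^+=[1.6073]  P^+=[0.0379]

x_post = [1.6073]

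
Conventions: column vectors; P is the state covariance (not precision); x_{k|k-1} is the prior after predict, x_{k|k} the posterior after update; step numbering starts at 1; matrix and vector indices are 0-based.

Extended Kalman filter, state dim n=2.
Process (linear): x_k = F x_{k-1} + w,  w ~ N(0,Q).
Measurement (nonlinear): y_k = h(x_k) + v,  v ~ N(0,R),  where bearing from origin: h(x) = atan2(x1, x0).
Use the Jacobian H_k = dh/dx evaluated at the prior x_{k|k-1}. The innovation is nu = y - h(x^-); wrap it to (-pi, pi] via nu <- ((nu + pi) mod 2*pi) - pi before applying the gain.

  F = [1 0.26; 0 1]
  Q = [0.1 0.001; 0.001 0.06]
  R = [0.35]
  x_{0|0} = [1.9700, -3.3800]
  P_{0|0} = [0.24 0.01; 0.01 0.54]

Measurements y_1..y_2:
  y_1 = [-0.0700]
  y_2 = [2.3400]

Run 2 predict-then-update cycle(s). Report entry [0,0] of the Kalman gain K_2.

step 1: x^-=[1.0912, -3.3800]  P^-=[0.3817 0.1514; 0.1514 0.6000]  H_jac=[0.2679 0.0865]  S=[0.3889]  K=[0.2966; 0.2378]  nu=[1.1885]  x^+=[1.4438, -3.0974]  P^+=[0.3475 0.1240; 0.1240 0.5780]
step 2: x^-=[0.6384, -3.0974]  P^-=[0.5510 0.2753; 0.2753 0.6380]  H_jac=[0.3097 0.0638]  S=[0.4163]  K=[0.4521; 0.3026]  nu=[-2.5757]  x^+=[-0.5260, -3.8768]  P^+=[0.4659 0.2183; 0.2183 0.5999]

K[0,0] = 0.4521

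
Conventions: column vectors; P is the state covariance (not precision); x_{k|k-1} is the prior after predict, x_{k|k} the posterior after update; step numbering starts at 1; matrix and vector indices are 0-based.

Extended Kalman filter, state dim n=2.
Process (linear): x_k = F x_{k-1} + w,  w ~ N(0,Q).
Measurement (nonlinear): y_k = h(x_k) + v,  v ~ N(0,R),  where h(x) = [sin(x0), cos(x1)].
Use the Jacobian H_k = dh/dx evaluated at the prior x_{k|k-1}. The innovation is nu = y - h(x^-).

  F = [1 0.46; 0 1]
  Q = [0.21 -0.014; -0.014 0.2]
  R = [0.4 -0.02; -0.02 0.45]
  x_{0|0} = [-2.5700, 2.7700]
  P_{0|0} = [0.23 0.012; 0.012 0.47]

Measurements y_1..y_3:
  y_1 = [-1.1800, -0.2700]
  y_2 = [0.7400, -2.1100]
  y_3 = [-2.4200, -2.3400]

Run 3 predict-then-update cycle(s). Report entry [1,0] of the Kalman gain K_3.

K[1,0] = -0.2066

step 1: x^-=[-1.2958, 2.7700]  P^-=[0.5505 0.2142; 0.2142 0.6700]  H_jac=[0.2715 0.0000; 0.0000 -0.3631]  S=[0.4406 -0.0411; -0.0411 0.5383]  K=[0.3281 -0.1194; 0.0905 -0.4450]  nu=[-0.2176, 0.6618]  x^+=[-1.4462, 2.4558]  P^+=[0.4922 0.1661; 0.1661 0.5565]
step 2: x^-=[-0.3165, 2.4558]  P^-=[0.9727 0.4080; 0.4080 0.7565]  H_jac=[0.9503 0.0000; 0.0000 -0.6333]  S=[1.2784 -0.2656; -0.2656 0.7534]  K=[0.7033 -0.0951; 0.1848 -0.5708]  nu=[1.0513, -1.3361]  x^+=[0.5499, 3.4126]  P^+=[0.2980 0.0898; 0.0898 0.4114]
step 3: x^-=[2.1197, 3.4126]  P^-=[0.6777 0.2650; 0.2650 0.6114]  H_jac=[-0.5217 0.0000; 0.0000 0.2677]  S=[0.5845 -0.0570; -0.0570 0.4938]  K=[-0.5976 0.0747; -0.2066 0.3076]  nu=[-3.2731, -1.3765]  x^+=[3.9730, 3.6653]  P^+=[0.4611 0.1702; 0.1702 0.5325]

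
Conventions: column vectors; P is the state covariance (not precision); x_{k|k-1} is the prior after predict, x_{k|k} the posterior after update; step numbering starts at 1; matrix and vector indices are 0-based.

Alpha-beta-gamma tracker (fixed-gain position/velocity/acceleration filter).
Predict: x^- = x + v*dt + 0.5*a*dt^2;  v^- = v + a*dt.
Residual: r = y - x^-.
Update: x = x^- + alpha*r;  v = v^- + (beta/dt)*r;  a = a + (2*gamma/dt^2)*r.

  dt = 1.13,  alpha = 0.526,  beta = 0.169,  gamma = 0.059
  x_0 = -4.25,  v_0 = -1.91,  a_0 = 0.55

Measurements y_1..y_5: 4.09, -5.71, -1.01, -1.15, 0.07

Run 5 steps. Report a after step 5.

step 1: x_pred=-6.0572  r=10.1472  x^+=-0.7198  v^+=0.2291  a^+=1.4877
step 2: x_pred=0.4889  r=-6.1989  x^+=-2.7717  v^+=0.9831  a^+=0.9149
step 3: x_pred=-1.0767  r=0.0667  x^+=-1.0416  v^+=2.0269  a^+=0.9210
step 4: x_pred=1.8368  r=-2.9868  x^+=0.2657  v^+=2.6209  a^+=0.6450
step 5: x_pred=3.6392  r=-3.5692  x^+=1.7618  v^+=2.8160  a^+=0.3152

a_post = 0.3152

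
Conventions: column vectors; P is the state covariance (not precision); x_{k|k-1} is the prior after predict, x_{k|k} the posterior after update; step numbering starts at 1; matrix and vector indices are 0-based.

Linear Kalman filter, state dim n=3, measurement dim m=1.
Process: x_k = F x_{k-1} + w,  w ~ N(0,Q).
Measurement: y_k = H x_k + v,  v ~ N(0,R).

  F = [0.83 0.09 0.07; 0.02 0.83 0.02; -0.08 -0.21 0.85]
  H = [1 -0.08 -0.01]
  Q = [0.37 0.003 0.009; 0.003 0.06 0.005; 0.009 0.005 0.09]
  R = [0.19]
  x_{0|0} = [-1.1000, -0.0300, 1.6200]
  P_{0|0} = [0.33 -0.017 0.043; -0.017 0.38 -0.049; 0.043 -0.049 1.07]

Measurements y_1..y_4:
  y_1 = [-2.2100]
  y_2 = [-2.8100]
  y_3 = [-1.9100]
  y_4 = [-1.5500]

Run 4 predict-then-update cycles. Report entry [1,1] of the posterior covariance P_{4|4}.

step 1: x^-=[-0.8023, -0.0145, 1.4713]  P^-=[0.6075 0.0245 0.0737; 0.0245 0.3202 -0.0761; 0.0737 -0.0761 0.8930]  S=[0.7941]  K=[0.7616; -0.0005; 0.0893]  nu=[-1.3941]  x^+=[-1.8641, -0.0138, 1.3469]  P^+=[0.1469 0.0248 0.0197; 0.0248 0.3202 -0.0760; 0.0197 -0.0760 0.8867]
step 2: x^-=[-1.4541, -0.0218, 1.2969]  P^-=[0.4832 0.0435 0.0506; 0.0435 0.2793 -0.0907; 0.0506 -0.0907 0.7710]  S=[0.6669]  K=[0.7185; 0.0331; 0.0752]  nu=[-1.3446]  x^+=[-2.4203, -0.0663, 1.1958]  P^+=[0.1389 0.0276 0.0146; 0.0276 0.2786 -0.0924; 0.0146 -0.0924 0.7672]
step 3: x^-=[-1.9311, -0.0795, 1.2240]  P^-=[0.4763 0.0410 0.0396; 0.0410 0.2501 -0.0973; 0.0396 -0.0973 0.6894]  S=[0.6605]  K=[0.7156; 0.0333; 0.0613]  nu=[0.0270]  x^+=[-1.9118, -0.0786, 1.2256]  P^+=[0.1381 0.0253 0.0106; 0.0253 0.2494 -0.0986; 0.0106 -0.0986 0.6869]
step 4: x^-=[-1.5081, -0.0790, 1.2112]  P^-=[0.4743 0.0366 0.0327; 0.0366 0.2297 -0.0978; 0.0327 -0.0978 0.6328]  S=[0.6592]  K=[0.7146; 0.0292; 0.0520]  nu=[-0.0361]  x^+=[-1.5339, -0.0800, 1.2094]  P^+=[0.1377 0.0229 0.0083; 0.0229 0.2292 -0.0988; 0.0083 -0.0988 0.6310]

P_post[1,1] = 0.2292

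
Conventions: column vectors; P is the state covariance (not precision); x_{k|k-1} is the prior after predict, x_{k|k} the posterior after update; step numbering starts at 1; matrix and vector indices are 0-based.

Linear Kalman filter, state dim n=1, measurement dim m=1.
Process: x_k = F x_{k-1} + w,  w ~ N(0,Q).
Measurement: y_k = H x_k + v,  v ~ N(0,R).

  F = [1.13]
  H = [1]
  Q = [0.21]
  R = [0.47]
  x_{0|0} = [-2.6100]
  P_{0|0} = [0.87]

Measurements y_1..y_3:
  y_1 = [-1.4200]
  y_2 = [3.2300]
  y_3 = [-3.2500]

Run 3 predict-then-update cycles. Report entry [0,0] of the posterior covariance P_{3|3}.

step 1: x^-=[-2.9493]  P^-=[1.3209]  S=[1.7909]  K=[0.7376]  nu=[1.5293]  x^+=[-1.8213]  P^+=[0.3467]
step 2: x^-=[-2.0581]  P^-=[0.6526]  S=[1.1226]  K=[0.5813]  nu=[5.2881]  x^+=[1.0161]  P^+=[0.2732]
step 3: x^-=[1.1482]  P^-=[0.5589]  S=[1.0289]  K=[0.5432]  nu=[-4.3982]  x^+=[-1.2409]  P^+=[0.2553]

P_post[0,0] = 0.2553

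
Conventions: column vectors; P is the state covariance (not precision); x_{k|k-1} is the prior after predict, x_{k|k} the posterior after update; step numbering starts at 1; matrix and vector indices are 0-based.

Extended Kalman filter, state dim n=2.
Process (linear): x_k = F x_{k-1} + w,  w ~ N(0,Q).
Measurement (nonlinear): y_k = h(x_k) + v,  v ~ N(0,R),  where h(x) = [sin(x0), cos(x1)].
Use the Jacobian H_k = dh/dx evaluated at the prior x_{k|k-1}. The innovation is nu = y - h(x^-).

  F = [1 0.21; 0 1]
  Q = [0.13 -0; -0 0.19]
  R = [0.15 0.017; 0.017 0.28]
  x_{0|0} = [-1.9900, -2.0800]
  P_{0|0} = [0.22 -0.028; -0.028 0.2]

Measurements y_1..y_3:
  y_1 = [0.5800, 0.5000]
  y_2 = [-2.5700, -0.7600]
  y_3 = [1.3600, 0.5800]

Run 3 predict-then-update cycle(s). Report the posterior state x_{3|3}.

step 1: x^-=[-2.4268, -2.0800]  P^-=[0.3471 0.0140; 0.0140 0.3900]  H_jac=[-0.7552 0.0000; 0.0000 0.8731]  S=[0.3480 0.0078; 0.0078 0.5773]  K=[-0.7540 0.0313; -0.0436 0.5904]  nu=[1.2355, 0.9875]  x^+=[-3.3274, -1.5508]  P^+=[0.1490 -0.0046; -0.0046 0.1885]
step 2: x^-=[-3.6531, -1.5508]  P^-=[0.2854 0.0349; 0.0349 0.3785]  H_jac=[-0.8720 0.0000; 0.0000 0.9998]  S=[0.3670 -0.0135; -0.0135 0.6583]  K=[-0.6767 0.0392; -0.0620 0.5735]  nu=[-3.0595, -0.7800]  x^+=[-1.6134, -1.8085]  P^+=[0.1156 -0.0005; -0.0005 0.1596]
step 3: x^-=[-1.9932, -1.8085]  P^-=[0.2524 0.0330; 0.0330 0.3496]  H_jac=[-0.4100 0.0000; 0.0000 0.9719]  S=[0.1924 0.0039; 0.0039 0.6102]  K=[-0.5390 0.0560; -0.0815 0.5573]  nu=[2.2721, 0.8155]  x^+=[-3.1722, -1.5391]  P^+=[0.1949 0.0067; 0.0067 0.1591]

x_post = [-3.1722, -1.5391]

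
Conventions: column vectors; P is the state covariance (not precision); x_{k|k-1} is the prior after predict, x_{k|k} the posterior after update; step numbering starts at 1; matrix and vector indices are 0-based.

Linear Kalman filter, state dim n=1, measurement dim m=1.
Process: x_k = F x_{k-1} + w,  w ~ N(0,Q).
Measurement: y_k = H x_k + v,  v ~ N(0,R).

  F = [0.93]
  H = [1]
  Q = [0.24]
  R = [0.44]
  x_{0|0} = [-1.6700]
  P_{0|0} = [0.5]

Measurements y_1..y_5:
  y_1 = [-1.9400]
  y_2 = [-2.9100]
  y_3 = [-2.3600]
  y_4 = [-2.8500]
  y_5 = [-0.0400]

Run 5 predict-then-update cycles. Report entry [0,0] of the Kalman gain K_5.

K[0,0] = 0.4931

step 1: x^-=[-1.5531]  P^-=[0.6724]  S=[1.1124]  K=[0.6045]  nu=[-0.3869]  x^+=[-1.7870]  P^+=[0.2660]
step 2: x^-=[-1.6619]  P^-=[0.4700]  S=[0.9100]  K=[0.5165]  nu=[-1.2481]  x^+=[-2.3065]  P^+=[0.2273]
step 3: x^-=[-2.1451]  P^-=[0.4366]  S=[0.8766]  K=[0.4980]  nu=[-0.2149]  x^+=[-2.2521]  P^+=[0.2191]
step 4: x^-=[-2.0945]  P^-=[0.4295]  S=[0.8695]  K=[0.4940]  nu=[-0.7555]  x^+=[-2.4677]  P^+=[0.2174]
step 5: x^-=[-2.2949]  P^-=[0.4280]  S=[0.8680]  K=[0.4931]  nu=[2.2549]  x^+=[-1.1831]  P^+=[0.2170]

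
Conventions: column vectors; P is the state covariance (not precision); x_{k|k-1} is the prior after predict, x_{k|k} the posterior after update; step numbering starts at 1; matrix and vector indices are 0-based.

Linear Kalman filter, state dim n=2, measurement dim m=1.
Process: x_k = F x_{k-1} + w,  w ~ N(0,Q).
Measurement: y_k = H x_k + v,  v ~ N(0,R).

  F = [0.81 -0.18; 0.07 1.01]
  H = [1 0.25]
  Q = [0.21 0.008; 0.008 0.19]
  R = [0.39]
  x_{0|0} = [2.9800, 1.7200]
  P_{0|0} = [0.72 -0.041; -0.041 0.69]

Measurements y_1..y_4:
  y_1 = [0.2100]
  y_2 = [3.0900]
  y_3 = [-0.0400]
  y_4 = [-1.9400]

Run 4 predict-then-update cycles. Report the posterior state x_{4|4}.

step 1: x^-=[2.1042, 1.9458]  P^-=[0.7167 -0.1096; -0.1096 0.8916]  S=[1.1076]  K=[0.6223; 0.1023]  nu=[-2.3807]  x^+=[0.6227, 1.7024]  P^+=[0.2877 -0.1801; -0.1801 0.8800]
step 2: x^-=[0.1979, 1.7630]  P^-=[0.4798 -0.2808; -0.2808 1.0636]  S=[0.7959]  K=[0.5147; -0.0187]  nu=[2.4513]  x^+=[1.4595, 1.7172]  P^+=[0.2690 -0.2731; -0.2731 1.0634]
step 3: x^-=[0.8731, 1.8366]  P^-=[0.5006 -0.3901; -0.3901 1.2374]  S=[0.7729]  K=[0.5215; -0.1044]  nu=[-1.3723]  x^+=[0.1575, 1.9799]  P^+=[0.2904 -0.3480; -0.3480 1.2290]
step 4: x^-=[-0.2288, 2.0107]  P^-=[0.5418 -0.4793; -0.4793 1.3959]  S=[0.7794]  K=[0.5414; -0.1672]  nu=[-2.2139]  x^+=[-1.4274, 2.3807]  P^+=[0.3133 -0.4087; -0.4087 1.3742]

x_post = [-1.4274, 2.3807]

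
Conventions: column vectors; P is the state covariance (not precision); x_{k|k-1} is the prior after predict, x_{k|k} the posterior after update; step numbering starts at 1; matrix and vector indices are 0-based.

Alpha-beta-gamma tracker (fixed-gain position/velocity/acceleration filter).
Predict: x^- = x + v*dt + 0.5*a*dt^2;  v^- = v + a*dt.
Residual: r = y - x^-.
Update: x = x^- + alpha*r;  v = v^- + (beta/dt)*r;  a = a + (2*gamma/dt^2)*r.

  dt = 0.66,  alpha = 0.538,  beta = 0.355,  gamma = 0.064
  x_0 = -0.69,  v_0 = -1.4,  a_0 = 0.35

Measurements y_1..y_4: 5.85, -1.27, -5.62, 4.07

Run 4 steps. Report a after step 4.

step 1: x_pred=-1.5378  r=7.3878  x^+=2.4369  v^+=2.8047  a^+=2.5209
step 2: x_pred=4.8370  r=-6.1070  x^+=1.5514  v^+=1.1837  a^+=0.7263
step 3: x_pred=2.4909  r=-8.1109  x^+=-1.8728  v^+=-2.6996  a^+=-1.6570
step 4: x_pred=-4.0154  r=8.0854  x^+=0.3345  v^+=0.5557  a^+=0.7189

a_post = 0.7189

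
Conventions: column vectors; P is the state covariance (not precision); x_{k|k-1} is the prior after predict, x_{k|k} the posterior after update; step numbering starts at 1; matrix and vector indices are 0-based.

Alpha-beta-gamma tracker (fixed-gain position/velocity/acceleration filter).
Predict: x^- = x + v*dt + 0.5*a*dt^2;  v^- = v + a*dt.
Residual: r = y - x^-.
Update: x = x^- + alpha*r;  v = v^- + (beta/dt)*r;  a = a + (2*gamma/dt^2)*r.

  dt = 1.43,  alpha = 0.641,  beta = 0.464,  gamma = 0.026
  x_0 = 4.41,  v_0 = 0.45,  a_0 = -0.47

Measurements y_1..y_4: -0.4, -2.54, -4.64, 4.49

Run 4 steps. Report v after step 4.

v_post = 1.0347

step 1: x_pred=4.5729  r=-4.9729  x^+=1.3853  v^+=-1.8357  a^+=-0.5965
step 2: x_pred=-1.8496  r=-0.6904  x^+=-2.2922  v^+=-2.9126  a^+=-0.6140
step 3: x_pred=-7.0850  r=2.4450  x^+=-5.5178  v^+=-2.9973  a^+=-0.5518
step 4: x_pred=-10.3682  r=14.8582  x^+=-0.8441  v^+=1.0347  a^+=-0.1740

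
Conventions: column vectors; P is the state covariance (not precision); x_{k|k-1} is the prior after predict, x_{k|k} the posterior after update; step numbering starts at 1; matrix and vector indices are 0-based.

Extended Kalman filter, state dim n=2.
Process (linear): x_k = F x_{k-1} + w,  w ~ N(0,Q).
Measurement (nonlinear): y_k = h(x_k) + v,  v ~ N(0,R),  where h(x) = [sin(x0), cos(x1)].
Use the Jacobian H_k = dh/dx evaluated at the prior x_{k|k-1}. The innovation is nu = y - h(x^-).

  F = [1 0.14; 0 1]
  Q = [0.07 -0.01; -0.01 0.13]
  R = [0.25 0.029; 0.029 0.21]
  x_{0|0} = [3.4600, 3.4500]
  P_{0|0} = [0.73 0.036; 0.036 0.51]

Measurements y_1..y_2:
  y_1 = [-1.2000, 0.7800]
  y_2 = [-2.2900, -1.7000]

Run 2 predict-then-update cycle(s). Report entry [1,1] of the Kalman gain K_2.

step 1: x^-=[3.9430, 3.4500]  P^-=[0.8201 0.0974; 0.0974 0.6400]  H_jac=[-0.6957 0.0000; 0.0000 0.3035]  S=[0.6469 0.0084; 0.0084 0.2690]  K=[-0.8837 0.1376; -0.1142 0.7258]  nu=[-0.4817, 1.7328]  x^+=[4.6071, 4.7628]  P^+=[0.3118 0.0108; 0.0108 0.4913]
step 2: x^-=[5.2739, 4.7628]  P^-=[0.3945 0.0696; 0.0696 0.6213]  H_jac=[0.5325 0.0000; 0.0000 0.9987]  S=[0.3618 0.0660; 0.0660 0.8297]  K=[0.5735 0.0381; -0.0345 0.7506]  nu=[-1.4436, -1.7504]  x^+=[4.3793, 3.4988]  P^+=[0.2714 0.0247; 0.0247 0.1568]

K[1,1] = 0.7506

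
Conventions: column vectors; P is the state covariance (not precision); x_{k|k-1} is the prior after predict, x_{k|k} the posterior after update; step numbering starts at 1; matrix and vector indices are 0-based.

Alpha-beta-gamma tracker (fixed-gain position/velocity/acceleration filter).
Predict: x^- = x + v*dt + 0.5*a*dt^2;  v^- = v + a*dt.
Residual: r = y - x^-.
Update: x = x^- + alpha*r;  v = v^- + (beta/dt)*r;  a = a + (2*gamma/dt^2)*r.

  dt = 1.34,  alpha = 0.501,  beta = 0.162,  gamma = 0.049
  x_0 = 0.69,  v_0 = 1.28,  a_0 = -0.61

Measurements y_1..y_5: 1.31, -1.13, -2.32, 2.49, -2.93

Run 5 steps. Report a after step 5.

step 1: x_pred=1.8575  r=-0.5475  x^+=1.5832  v^+=0.3964  a^+=-0.6399
step 2: x_pred=1.5399  r=-2.6699  x^+=0.2023  v^+=-0.7838  a^+=-0.7856
step 3: x_pred=-1.5533  r=-0.7667  x^+=-1.9374  v^+=-1.9292  a^+=-0.8274
step 4: x_pred=-5.2655  r=7.7555  x^+=-1.3800  v^+=-2.1004  a^+=-0.4042
step 5: x_pred=-4.5574  r=1.6274  x^+=-3.7421  v^+=-2.4452  a^+=-0.3154

a_post = -0.3154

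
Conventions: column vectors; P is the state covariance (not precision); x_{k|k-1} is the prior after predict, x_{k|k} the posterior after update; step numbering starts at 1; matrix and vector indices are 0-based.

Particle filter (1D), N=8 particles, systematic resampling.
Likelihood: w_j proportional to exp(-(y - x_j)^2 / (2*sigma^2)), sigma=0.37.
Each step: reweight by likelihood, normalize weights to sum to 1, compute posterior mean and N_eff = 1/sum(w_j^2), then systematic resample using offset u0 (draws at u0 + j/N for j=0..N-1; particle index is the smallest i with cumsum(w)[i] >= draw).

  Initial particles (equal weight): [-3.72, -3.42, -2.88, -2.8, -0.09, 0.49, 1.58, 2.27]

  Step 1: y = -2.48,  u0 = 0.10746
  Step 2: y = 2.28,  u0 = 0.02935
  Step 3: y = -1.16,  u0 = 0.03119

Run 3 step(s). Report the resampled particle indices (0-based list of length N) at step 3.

step 1: w=[0.0028, 0.0308, 0.4326, 0.5338, 0.0000, 0.0000, 0.0000, 0.0000]  mean=-2.8563  Neff=2.1140  idx=[2, 2, 2, 3, 3, 3, 3, 3]
step 2: w=[0.0097, 0.0097, 0.0097, 0.1942, 0.1942, 0.1942, 0.1942, 0.1942]  mean=-2.8023  Neff=5.2977  idx=[3, 3, 4, 4, 5, 6, 6, 7]
step 3: w=[0.1250, 0.1250, 0.1250, 0.1250, 0.1250, 0.1250, 0.1250, 0.1250]  mean=-2.8000  Neff=8.0000  idx=[0, 1, 2, 3, 4, 5, 6, 7]

resampled_idx = [0, 1, 2, 3, 4, 5, 6, 7]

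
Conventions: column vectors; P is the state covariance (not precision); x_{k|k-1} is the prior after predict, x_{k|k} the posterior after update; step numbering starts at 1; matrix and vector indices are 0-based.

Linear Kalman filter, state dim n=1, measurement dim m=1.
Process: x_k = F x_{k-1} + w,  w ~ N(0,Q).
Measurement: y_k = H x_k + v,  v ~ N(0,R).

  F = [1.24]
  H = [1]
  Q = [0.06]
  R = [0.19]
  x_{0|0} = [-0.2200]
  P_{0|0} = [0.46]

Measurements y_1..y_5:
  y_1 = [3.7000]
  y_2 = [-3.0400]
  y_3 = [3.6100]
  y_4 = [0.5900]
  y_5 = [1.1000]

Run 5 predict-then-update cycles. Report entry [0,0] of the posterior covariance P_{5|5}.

P_post[0,0] = 0.1014

step 1: x^-=[-0.2728]  P^-=[0.7673]  S=[0.9573]  K=[0.8015]  nu=[3.9728]  x^+=[2.9115]  P^+=[0.1523]
step 2: x^-=[3.6103]  P^-=[0.2942]  S=[0.4842]  K=[0.6076]  nu=[-6.6503]  x^+=[-0.4302]  P^+=[0.1154]
step 3: x^-=[-0.5335]  P^-=[0.2375]  S=[0.4275]  K=[0.5556]  nu=[4.1435]  x^+=[1.7684]  P^+=[0.1056]
step 4: x^-=[2.1929]  P^-=[0.2223]  S=[0.4123]  K=[0.5392]  nu=[-1.6029]  x^+=[1.3286]  P^+=[0.1024]
step 5: x^-=[1.6475]  P^-=[0.2175]  S=[0.4075]  K=[0.5338]  nu=[-0.5475]  x^+=[1.3553]  P^+=[0.1014]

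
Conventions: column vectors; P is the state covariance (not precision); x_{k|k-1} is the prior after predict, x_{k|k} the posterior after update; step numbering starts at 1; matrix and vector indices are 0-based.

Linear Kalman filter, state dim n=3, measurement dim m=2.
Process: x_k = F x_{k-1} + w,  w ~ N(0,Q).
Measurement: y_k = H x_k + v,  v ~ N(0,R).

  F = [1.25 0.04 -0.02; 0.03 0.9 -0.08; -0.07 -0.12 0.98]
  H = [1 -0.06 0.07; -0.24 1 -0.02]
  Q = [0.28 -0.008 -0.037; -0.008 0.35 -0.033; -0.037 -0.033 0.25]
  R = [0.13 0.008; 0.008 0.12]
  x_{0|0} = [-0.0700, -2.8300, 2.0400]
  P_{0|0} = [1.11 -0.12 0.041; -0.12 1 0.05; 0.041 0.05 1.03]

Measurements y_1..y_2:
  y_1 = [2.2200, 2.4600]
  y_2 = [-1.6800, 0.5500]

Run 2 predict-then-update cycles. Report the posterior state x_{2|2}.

step 1: x^-=[-0.2415, -2.7123, 2.3437]  P^-=[2.0023 -0.0691 -0.0884; -0.0691 1.1537 -0.1701; -0.0884 -0.1701 1.2396]  S=[2.1398 -0.6224; -0.6224 1.4286]  K=[0.9427 0.0272; 0.1933 0.9057; -0.0359 -0.1372]  nu=[2.1347, 5.1612]  x^+=[1.9114, 2.3750, 1.5590]  P^+=[0.1316 0.0406 -0.0918; 0.0406 0.1197 -0.0144; -0.0918 -0.0144 1.2161]
step 2: x^-=[2.4530, 2.0701, 1.1090]  P^-=[0.4950 0.0584 -0.1923; 0.0584 0.4596 -0.1603; -0.1923 -0.1603 1.4370]  S=[0.6011 -0.0855; -0.0855 0.5852]  K=[0.7981 0.0199; 0.1447 0.7880; -0.1749 -0.2698]  nu=[-4.0864, -0.9092]  x^+=[-0.8265, 0.7625, 2.0689]  P^+=[0.1146 0.0338 -0.1239; 0.0338 0.1031 -0.0358; -0.1239 -0.0358 1.3841]

x_post = [-0.8265, 0.7625, 2.0689]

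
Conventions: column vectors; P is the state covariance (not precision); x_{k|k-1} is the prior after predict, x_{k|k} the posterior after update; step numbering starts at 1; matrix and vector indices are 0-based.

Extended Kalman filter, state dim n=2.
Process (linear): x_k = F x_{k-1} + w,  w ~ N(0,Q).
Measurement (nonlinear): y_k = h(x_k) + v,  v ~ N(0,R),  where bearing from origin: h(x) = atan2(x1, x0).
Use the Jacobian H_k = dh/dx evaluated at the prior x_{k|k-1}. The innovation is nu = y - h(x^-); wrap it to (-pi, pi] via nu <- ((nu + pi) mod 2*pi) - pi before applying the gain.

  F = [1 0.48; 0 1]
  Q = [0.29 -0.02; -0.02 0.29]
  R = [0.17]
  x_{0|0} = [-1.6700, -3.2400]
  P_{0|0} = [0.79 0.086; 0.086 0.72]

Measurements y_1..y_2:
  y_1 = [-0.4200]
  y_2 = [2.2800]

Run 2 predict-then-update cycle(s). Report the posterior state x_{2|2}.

x_post = [-5.3323, -3.8115]

step 1: x^-=[-3.2252, -3.2400]  P^-=[1.3284 0.4116; 0.4116 1.0100]  H_jac=[0.1550 -0.1543]  S=[0.2063]  K=[0.6904; -0.4462]  nu=[1.9339]  x^+=[-1.8900, -4.1030]  P^+=[1.2301 0.4752; 0.4752 0.9689]
step 2: x^-=[-3.8594, -4.1030]  P^-=[2.1995 0.9202; 0.9202 1.2589]  H_jac=[0.1293 -0.1216]  S=[0.1965]  K=[0.8780; -0.1737]  nu=[-1.6776]  x^+=[-5.3323, -3.8115]  P^+=[2.0481 0.9502; 0.9502 1.2530]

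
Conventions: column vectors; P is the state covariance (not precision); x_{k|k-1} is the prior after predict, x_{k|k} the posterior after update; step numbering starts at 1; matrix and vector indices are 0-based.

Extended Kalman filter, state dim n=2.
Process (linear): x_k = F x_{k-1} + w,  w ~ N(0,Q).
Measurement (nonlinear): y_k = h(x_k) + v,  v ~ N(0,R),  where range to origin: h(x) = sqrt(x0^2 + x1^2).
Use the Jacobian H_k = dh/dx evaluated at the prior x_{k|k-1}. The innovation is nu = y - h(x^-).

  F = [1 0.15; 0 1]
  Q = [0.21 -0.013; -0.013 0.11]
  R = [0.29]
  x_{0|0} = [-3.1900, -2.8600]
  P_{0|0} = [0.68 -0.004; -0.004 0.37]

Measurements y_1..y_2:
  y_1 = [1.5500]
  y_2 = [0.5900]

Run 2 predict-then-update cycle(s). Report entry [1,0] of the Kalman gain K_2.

K[1,0] = -0.3838

step 1: x^-=[-3.6190, -2.8600]  P^-=[0.8971 0.0385; 0.0385 0.4800]  H_jac=[-0.7846 -0.6200]  S=[1.0642]  K=[-0.6838; -0.3080]  nu=[-3.0627]  x^+=[-1.5247, -1.9166]  P^+=[0.3995 -0.1857; -0.1857 0.3790]
step 2: x^-=[-1.8122, -1.9166]  P^-=[0.5623 -0.1418; -0.1418 0.4890]  H_jac=[-0.6870 -0.7266]  S=[0.6720]  K=[-0.4215; -0.3838]  nu=[-2.0477]  x^+=[-0.9490, -1.1308]  P^+=[0.4429 -0.2505; -0.2505 0.3900]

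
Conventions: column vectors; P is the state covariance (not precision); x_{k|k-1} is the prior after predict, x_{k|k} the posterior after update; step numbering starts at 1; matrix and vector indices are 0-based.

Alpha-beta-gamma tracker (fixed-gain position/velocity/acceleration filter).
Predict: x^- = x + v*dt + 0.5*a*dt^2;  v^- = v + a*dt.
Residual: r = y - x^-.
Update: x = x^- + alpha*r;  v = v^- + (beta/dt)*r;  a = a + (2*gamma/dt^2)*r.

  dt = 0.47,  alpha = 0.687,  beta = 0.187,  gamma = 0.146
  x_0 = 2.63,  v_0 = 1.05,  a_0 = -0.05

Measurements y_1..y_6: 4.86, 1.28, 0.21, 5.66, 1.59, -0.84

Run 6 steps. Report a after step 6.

a_post = -2.9710

step 1: x_pred=3.1180  r=1.7420  x^+=4.3147  v^+=1.7196  a^+=2.2527
step 2: x_pred=5.3718  r=-4.0918  x^+=2.5607  v^+=1.1504  a^+=-3.1561
step 3: x_pred=2.7528  r=-2.5428  x^+=1.0059  v^+=-1.3447  a^+=-6.5173
step 4: x_pred=-0.3459  r=6.0059  x^+=3.7801  v^+=-2.0182  a^+=1.4217
step 5: x_pred=2.9886  r=-1.3986  x^+=2.0278  v^+=-1.9065  a^+=-0.4270
step 6: x_pred=1.0846  r=-1.9246  x^+=-0.2376  v^+=-2.8729  a^+=-2.9710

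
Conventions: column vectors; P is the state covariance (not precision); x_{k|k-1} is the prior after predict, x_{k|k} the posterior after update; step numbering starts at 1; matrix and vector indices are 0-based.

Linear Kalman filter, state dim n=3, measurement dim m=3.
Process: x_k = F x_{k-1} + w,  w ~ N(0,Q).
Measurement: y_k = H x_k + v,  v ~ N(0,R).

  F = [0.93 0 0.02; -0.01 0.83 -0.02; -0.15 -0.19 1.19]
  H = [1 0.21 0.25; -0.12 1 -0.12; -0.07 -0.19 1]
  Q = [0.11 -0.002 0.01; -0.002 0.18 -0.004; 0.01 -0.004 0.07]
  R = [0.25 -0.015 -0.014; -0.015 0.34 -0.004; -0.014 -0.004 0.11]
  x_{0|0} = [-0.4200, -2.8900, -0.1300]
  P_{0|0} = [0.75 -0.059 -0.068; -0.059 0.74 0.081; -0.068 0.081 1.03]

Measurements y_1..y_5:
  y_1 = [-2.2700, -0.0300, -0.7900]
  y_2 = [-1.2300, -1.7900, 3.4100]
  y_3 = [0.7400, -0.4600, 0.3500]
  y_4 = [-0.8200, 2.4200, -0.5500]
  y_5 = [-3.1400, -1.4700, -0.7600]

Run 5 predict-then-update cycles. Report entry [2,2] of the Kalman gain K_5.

K[2,2] = 0.5929

step 1: x^-=[-0.3932, -2.3919, 0.4574]  P^-=[0.7566 -0.0523 -0.1350; -0.0523 0.6885 -0.0559; -0.1350 -0.0559 1.5565]  S=[1.0388 -0.0512 0.1636; -0.0512 1.0839 -0.3549; 0.1636 -0.3549 1.7338]  K=[0.7094 -0.1491 -0.2002; 0.1048 0.6585 0.0193; 0.0931 0.0968 0.9203]  nu=[-1.4889, 2.3696, -1.7294]  x^+=[-1.4565, -1.0210, -1.0435]  P^+=[0.1970 -0.0399 -0.0251; -0.0399 0.2219 0.0374; -0.0251 0.0374 0.1049]
step 2: x^-=[-1.3754, -0.8120, -0.8293]  P^-=[0.2795 -0.0336 -0.0358; -0.0336 0.3324 0.0010; -0.0358 0.0010 0.2208]  S=[0.5261 -0.0125 -0.0198; -0.0125 0.6864 -0.0847; -0.0198 -0.0847 0.3479]  K=[0.4934 -0.0995 -0.1370; 0.0790 0.4853 -0.0493; 0.0632 0.0514 0.6574]  nu=[0.5232, -1.2426, 3.9887]  x^+=[-1.5402, -1.5702, 1.7621]  P^+=[0.1365 -0.0263 -0.0170; -0.0263 0.1633 0.0207; -0.0170 0.0207 0.0740]
step 3: x^-=[-1.3972, -1.3231, 2.6262]  P^-=[0.2275 -0.0230 -0.0215; -0.0230 0.2923 -0.0074; -0.0215 -0.0074 0.1789]  S=[0.4804 -0.0071 -0.0145; -0.0071 0.6448 -0.0832; -0.0145 -0.0832 0.3058]  K=[0.4478 -0.0831 -0.1095; 0.0806 0.4503 -0.0742; 0.0640 0.0384 0.6081]  nu=[1.7585, 1.0106, -2.6254]  x^+=[-0.4062, -0.5315, 1.1811]  P^+=[0.1226 -0.0214 -0.0135; -0.0214 0.1516 0.0162; -0.0135 0.0162 0.0680]
step 4: x^-=[-0.3541, -0.4607, 1.5674]  P^-=[0.2156 -0.0192 -0.0166; -0.0192 0.2843 -0.0105; -0.0166 -0.0105 0.1708]  S=[0.4713 -0.0049 -0.0119; -0.0049 0.6365 -0.0847; -0.0119 -0.0847 0.2979]  K=[0.4367 -0.0775 -0.0989; 0.0828 0.4418 -0.0832; 0.0660 0.0342 0.5962]  nu=[-0.7610, 3.0263, -2.2297]  x^+=[-0.7005, 0.9988, 0.2915]  P^+=[0.1189 -0.0197 -0.0121; -0.0197 0.1487 0.0148; -0.0121 0.0148 0.0665]
step 5: x^-=[-0.6456, 0.8302, 0.2622]  P^-=[0.2124 -0.0179 -0.0149; -0.0179 0.2823 -0.0117; -0.0149 -0.0117 0.1687]  S=[0.4692 -0.0040 -0.0109; -0.0040 0.6345 -0.0855; -0.0109 -0.0855 0.2960]  K=[0.4339 -0.0755 -0.0951; 0.0839 0.4394 -0.0864; 0.0669 0.0329 0.5929]  nu=[-2.7343, -2.3462, -0.9096]  x^+=[-1.5682, -0.3516, -0.5371]  P^+=[0.1178 -0.0191 -0.0116; -0.0191 0.1479 0.0143; -0.0116 0.0143 0.0661]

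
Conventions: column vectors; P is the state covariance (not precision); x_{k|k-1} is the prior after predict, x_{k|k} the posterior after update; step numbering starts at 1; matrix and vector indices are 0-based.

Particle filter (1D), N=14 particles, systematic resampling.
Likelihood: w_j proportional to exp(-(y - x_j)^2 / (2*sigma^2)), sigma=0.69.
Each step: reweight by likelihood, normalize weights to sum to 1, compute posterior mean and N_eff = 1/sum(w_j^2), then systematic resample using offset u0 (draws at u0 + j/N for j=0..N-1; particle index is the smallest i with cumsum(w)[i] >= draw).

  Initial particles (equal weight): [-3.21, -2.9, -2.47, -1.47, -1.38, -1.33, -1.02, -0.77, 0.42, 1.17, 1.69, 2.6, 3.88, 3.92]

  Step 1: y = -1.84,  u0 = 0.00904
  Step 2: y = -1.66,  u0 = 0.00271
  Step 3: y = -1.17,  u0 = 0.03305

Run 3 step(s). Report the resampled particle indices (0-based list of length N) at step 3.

resampled_idx = [2, 3, 4, 4, 5, 6, 7, 8, 9, 10, 11, 11, 12, 13]

step 1: w=[0.0322, 0.0709, 0.1521, 0.1999, 0.1848, 0.1757, 0.1139, 0.0694, 0.0011, 0.0000, 0.0000, 0.0000, 0.0000, 0.0000]  mean=-1.6364  Neff=6.5797  idx=[0, 1, 2, 2, 3, 3, 3, 4, 4, 5, 5, 5, 6, 7]
step 2: w=[0.0082, 0.0204, 0.0514, 0.0514, 0.0985, 0.0985, 0.0985, 0.0942, 0.0942, 0.0912, 0.0912, 0.0912, 0.0665, 0.0445]  mean=-1.4997  Neff=11.9044  idx=[0, 2, 4, 4, 5, 6, 7, 7, 8, 9, 10, 10, 11, 12]
step 3: w=[0.0011, 0.0147, 0.0787, 0.0787, 0.0787, 0.0787, 0.0826, 0.0826, 0.0826, 0.0842, 0.0842, 0.0842, 0.0842, 0.0845]  mean=-1.3791  Neff=12.3436  idx=[2, 3, 4, 4, 5, 6, 7, 8, 9, 10, 11, 11, 12, 13]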